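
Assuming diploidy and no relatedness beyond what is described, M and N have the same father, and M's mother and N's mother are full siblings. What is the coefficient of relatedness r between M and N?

With two independent routes of shared ancestry, r is the sum of the two contributions.
M and N are related in two ways: half-sibs through their shared father (r = 1/4) and first cousins through their mothers (r = 1/8).
r = 1/4 + 1/8 = 0.375.

0.375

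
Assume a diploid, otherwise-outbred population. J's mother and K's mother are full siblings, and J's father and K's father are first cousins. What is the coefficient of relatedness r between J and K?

0.15625

Independent pedigree routes through distinct common ancestors add.
J and K are related in two ways: first cousins through their mothers (r = 1/8) and second cousins through their fathers (r = 1/32).
r = 1/8 + 1/32 = 0.15625.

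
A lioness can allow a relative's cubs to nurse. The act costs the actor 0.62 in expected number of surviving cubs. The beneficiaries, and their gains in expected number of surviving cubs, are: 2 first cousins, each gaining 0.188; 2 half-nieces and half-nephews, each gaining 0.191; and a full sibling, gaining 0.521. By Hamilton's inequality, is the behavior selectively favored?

No

Hamilton's rule: the trait is favored when the sum of r·B over every recipient exceeds the actor's cost C.
r to a first cousin = 1/8 (first cousins share one grandparent pair — two paths of length 4: r = 2·(1/2)^4 = 1/8).
r to a half-niece or half-nephew = 0.125 (half-aunt/uncle↔niece/nephew: one path of length 3: r = (1/2)^3 = 1/8).
r to a full sibling = 1/2 (full sibs share both parents — two paths of length 2: r = 2·(1/2)^2 = 1/2).
Summing one r·B term per recipient: 2·0.125·0.188 + 2·0.125·0.191 + 1·0.5·0.521 = 0.35525.
0.35525 < 0.62: the indirect benefit is less than the cost.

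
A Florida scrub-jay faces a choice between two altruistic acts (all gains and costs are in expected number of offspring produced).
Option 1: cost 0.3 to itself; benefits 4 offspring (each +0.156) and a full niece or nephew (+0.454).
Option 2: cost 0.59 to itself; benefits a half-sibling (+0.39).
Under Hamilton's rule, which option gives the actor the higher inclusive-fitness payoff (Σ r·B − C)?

Option 1: r to an offspring = 0.5.
Option 1: r to a full niece or nephew = 0.25.
Option 1: Σ r·B − C = (4·0.5·0.156 + 1·0.25·0.454) − 0.3 = 0.1255.
Option 2: r to a half-sibling = 0.25.
Option 2: Σ r·B − C = (1·0.25·0.39) − 0.59 = -0.4925.
Option 1 has the higher net inclusive-fitness payoff.

Option 1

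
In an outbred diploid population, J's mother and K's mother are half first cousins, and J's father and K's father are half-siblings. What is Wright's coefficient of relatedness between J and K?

Wright's path rule: contributions from independent ancestry routes add.
J and K are related in two ways: half second cousins through their mothers (r = 1/64) and half first cousins through their fathers (r = 1/16).
r = 1/64 + 1/16 = 0.078125.

0.078125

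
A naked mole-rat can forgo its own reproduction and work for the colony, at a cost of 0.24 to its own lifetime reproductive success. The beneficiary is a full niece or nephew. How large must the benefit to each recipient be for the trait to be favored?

r to a full niece or nephew = 1/4 (full aunt/uncle↔niece/nephew: two paths of length 3 through the shared grandparent pair: r = 2·(1/2)^3 = 1/4).
Hamilton's rule with n recipients of equal r: n·r·B > C, so B > C/(n·r) = 0.24/(1·0.25) = 0.96.

0.96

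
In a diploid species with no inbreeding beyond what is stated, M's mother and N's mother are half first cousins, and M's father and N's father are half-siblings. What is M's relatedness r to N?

Independent pedigree routes through distinct common ancestors add.
M and N are related in two ways: half second cousins through their mothers (r = 1/64) and half first cousins through their fathers (r = 1/16).
r = 1/64 + 1/16 = 5/64 = 0.078125.

0.078125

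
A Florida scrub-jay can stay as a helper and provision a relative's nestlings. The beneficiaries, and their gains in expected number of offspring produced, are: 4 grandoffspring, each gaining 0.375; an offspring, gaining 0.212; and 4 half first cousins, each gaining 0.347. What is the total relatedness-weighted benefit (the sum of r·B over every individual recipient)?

r to a grandoffspring = 0.25 (two parent–offspring links: r = (1/2)^2 = 1/4).
r to an offspring = 1/2 (one parent–offspring link: r = (1/2)^1 = 1/2).
r to a half first cousin = 0.0625 (half first cousins share one grandparent — one path of length 4: r = (1/2)^4 = 1/16).
Summing one r·B term per recipient: 4·0.25·0.375 + 1·0.5·0.212 + 4·0.0625·0.347 = 0.56775.

0.56775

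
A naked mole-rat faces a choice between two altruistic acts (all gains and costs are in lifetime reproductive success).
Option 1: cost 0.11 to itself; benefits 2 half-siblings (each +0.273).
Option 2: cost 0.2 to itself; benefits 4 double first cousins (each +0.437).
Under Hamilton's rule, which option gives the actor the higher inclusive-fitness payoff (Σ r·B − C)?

Option 1: r to a half-sibling = 0.25.
Option 1: Σ r·B − C = (2·0.25·0.273) − 0.11 = 0.0265.
Option 2: r to a double first cousin = 0.25.
Option 2: Σ r·B − C = (4·0.25·0.437) − 0.2 = 0.237.
Option 2 has the higher net inclusive-fitness payoff.

Option 2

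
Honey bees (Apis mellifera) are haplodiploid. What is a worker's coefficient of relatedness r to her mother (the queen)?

One meiotic link between diploid queen and diploid daughter: r = 1/2.

0.5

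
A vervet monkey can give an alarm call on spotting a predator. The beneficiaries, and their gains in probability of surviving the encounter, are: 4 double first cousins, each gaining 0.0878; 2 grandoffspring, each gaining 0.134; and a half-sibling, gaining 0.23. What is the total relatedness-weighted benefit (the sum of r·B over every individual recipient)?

r to a double first cousin = 0.25 (double first cousins share both grandparent pairs — four paths of length 4: r = 4·(1/2)^4 = 1/4).
r to a grandoffspring = 0.25 (two parent–offspring links: r = (1/2)^2 = 1/4).
r to a half-sibling = 1/4 (half-sibs share one parent — one path of length 2: r = (1/2)^2 = 1/4).
Summing one r·B term per recipient: 4·0.25·0.0878 + 2·0.25·0.134 + 1·0.25·0.23 = 0.2123.

0.2123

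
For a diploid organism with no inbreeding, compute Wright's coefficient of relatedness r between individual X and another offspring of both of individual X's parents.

Each parent–offspring link contributes a factor of 1/2, and independent paths through distinct common ancestors add.
Full sibs share both parents — two paths of length 2: r = 2·(1/2)^2 = 1/2.

0.5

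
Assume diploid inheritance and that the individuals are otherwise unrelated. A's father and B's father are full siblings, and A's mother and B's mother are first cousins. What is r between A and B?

0.15625

Wright's path rule: contributions from independent ancestry routes add.
A and B are related in two ways: first cousins through their fathers (r = 1/8) and second cousins through their mothers (r = 1/32).
r = 1/8 + 1/32 = 0.15625.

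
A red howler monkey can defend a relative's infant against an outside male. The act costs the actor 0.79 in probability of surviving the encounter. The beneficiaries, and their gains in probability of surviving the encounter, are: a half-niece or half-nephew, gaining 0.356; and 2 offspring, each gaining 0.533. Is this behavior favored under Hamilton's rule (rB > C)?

Hamilton's rule: the trait is favored when the sum of r·B over every recipient exceeds the actor's cost C.
r to a half-niece or half-nephew = 0.125 (half-aunt/uncle↔niece/nephew: one path of length 3: r = (1/2)^3 = 1/8).
r to an offspring = 1/2 (one parent–offspring link: r = (1/2)^1 = 1/2).
Summing one r·B term per recipient: 1·0.125·0.356 + 2·0.5·0.533 = 0.5775.
0.5775 < 0.79: the indirect benefit is less than the cost.

No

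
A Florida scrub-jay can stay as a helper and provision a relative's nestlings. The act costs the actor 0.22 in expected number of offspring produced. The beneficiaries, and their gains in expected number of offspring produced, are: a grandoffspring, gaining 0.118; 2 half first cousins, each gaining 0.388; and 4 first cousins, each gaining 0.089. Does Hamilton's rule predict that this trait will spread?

No

Hamilton's rule: the trait is favored when the sum of r·B over every recipient exceeds the actor's cost C.
r to a grandoffspring = 0.25 (two parent–offspring links: r = (1/2)^2 = 1/4).
r to a half first cousin = 1/16 (half first cousins share one grandparent — one path of length 4: r = (1/2)^4 = 1/16).
r to a first cousin = 0.125 (first cousins share one grandparent pair — two paths of length 4: r = 2·(1/2)^4 = 1/8).
Summing one r·B term per recipient: 1·0.25·0.118 + 2·0.0625·0.388 + 4·0.125·0.089 = 0.1225.
0.1225 < 0.22: the indirect benefit is less than the cost.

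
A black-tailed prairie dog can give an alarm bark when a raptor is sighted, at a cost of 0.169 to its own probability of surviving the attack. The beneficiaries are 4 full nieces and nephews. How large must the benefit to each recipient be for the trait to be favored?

r to a full niece or nephew = 1/4 (full aunt/uncle↔niece/nephew: two paths of length 3 through the shared grandparent pair: r = 2·(1/2)^3 = 1/4).
Hamilton's rule with n recipients of equal r: n·r·B > C, so B > C/(n·r) = 0.169/(4·0.25) = 0.169.

0.169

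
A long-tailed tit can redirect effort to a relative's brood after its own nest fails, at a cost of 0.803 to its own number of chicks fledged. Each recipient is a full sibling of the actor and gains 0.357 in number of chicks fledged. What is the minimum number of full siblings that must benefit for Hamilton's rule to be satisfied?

5

r to a full sibling = 1/2 (full sibs share both parents — two paths of length 2: r = 2·(1/2)^2 = 1/2).
Hamilton's rule: n·r·B > C  ⇒  n > C/(r·B) = 0.803/(0.5·0.357) = 4.499.
The smallest integer exceeding 4.499 is 5.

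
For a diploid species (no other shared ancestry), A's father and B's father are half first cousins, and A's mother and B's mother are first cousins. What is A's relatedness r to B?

0.046875

With two independent routes of shared ancestry, r is the sum of the two contributions.
A and B are related in two ways: half second cousins through their fathers (r = 1/64) and second cousins through their mothers (r = 1/32).
r = 1/64 + 1/32 = 0.046875.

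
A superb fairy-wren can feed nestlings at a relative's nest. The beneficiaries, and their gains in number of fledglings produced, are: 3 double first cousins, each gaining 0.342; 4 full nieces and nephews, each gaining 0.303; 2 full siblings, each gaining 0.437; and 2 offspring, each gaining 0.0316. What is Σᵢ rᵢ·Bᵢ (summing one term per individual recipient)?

1.0281

r to a double first cousin = 0.25 (double first cousins share both grandparent pairs — four paths of length 4: r = 4·(1/2)^4 = 1/4).
r to a full niece or nephew = 0.25 (full aunt/uncle↔niece/nephew: two paths of length 3 through the shared grandparent pair: r = 2·(1/2)^3 = 1/4).
r to a full sibling = 1/2 (full sibs share both parents — two paths of length 2: r = 2·(1/2)^2 = 1/2).
r to an offspring = 0.5 (one parent–offspring link: r = (1/2)^1 = 1/2).
Summing one r·B term per recipient: 3·0.25·0.342 + 4·0.25·0.303 + 2·0.5·0.437 + 2·0.5·0.0316 = 1.0281.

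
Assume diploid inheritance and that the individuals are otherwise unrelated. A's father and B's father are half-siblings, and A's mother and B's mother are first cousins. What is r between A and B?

0.09375

Wright's path rule: contributions from independent ancestry routes add.
A and B are related in two ways: half first cousins through their fathers (r = 1/16) and second cousins through their mothers (r = 1/32).
r = 1/16 + 1/32 = 3/32 = 0.09375.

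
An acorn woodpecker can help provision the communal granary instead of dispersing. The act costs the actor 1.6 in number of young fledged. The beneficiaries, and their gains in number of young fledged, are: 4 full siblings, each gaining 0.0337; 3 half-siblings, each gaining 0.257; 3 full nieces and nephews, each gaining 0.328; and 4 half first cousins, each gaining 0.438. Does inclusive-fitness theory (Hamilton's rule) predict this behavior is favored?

No

Hamilton's rule: the trait is favored when the sum of r·B over every recipient exceeds the actor's cost C.
r to a full sibling = 1/2 (full sibs share both parents — two paths of length 2: r = 2·(1/2)^2 = 1/2).
r to a half-sibling = 0.25 (half-sibs share one parent — one path of length 2: r = (1/2)^2 = 1/4).
r to a full niece or nephew = 1/4 (full aunt/uncle↔niece/nephew: two paths of length 3 through the shared grandparent pair: r = 2·(1/2)^3 = 1/4).
r to a half first cousin = 1/16 (half first cousins share one grandparent — one path of length 4: r = (1/2)^4 = 1/16).
Summing one r·B term per recipient: 4·0.5·0.0337 + 3·0.25·0.257 + 3·0.25·0.328 + 4·0.0625·0.438 = 0.61565.
0.61565 < 1.6: the indirect benefit is less than the cost.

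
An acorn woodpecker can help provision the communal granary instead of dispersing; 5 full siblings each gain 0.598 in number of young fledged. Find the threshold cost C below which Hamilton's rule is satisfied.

1.495

r to a full sibling = 0.5 (full sibs share both parents — two paths of length 2: r = 2·(1/2)^2 = 1/2).
Hamilton's rule: n·r·B > C, so the trait is favored while C < n·r·B = 5·0.5·0.598 = 1.495.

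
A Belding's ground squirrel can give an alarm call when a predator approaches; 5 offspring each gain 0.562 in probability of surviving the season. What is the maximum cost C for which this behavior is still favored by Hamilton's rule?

r to an offspring = 0.5 (one parent–offspring link: r = (1/2)^1 = 1/2).
Hamilton's rule: n·r·B > C, so the trait is favored while C < n·r·B = 5·0.5·0.562 = 1.405.

1.405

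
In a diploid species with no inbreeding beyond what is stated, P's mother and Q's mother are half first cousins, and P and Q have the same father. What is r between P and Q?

0.265625

With two independent routes of shared ancestry, r is the sum of the two contributions.
P and Q are related in two ways: half second cousins through their mothers (r = 1/64) and half-sibs through their shared father (r = 1/4).
r = 1/64 + 1/4 = 0.265625.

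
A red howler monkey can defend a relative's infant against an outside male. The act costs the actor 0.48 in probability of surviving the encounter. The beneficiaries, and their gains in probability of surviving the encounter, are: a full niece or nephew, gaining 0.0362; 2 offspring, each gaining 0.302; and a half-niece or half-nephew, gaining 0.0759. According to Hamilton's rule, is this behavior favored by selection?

No

Hamilton's rule: the trait is favored when the sum of r·B over every recipient exceeds the actor's cost C.
r to a full niece or nephew = 0.25 (full aunt/uncle↔niece/nephew: two paths of length 3 through the shared grandparent pair: r = 2·(1/2)^3 = 1/4).
r to an offspring = 1/2 (one parent–offspring link: r = (1/2)^1 = 1/2).
r to a half-niece or half-nephew = 0.125 (half-aunt/uncle↔niece/nephew: one path of length 3: r = (1/2)^3 = 1/8).
Summing one r·B term per recipient: 1·0.25·0.0362 + 2·0.5·0.302 + 1·0.125·0.0759 = 0.3205375.
0.3205375 < 0.48: the indirect benefit is less than the cost.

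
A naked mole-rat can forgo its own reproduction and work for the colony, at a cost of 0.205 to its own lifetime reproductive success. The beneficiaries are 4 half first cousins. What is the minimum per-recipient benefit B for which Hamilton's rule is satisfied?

r to a half first cousin = 1/16 (half first cousins share one grandparent — one path of length 4: r = (1/2)^4 = 1/16).
Hamilton's rule with n recipients of equal r: n·r·B > C, so B > C/(n·r) = 0.205/(4·0.0625) = 0.82.

0.82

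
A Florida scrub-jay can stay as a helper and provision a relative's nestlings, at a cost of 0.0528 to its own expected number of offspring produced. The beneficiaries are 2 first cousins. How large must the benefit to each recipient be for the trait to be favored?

0.2112

r to a first cousin = 0.125 (first cousins share one grandparent pair — two paths of length 4: r = 2·(1/2)^4 = 1/8).
Hamilton's rule with n recipients of equal r: n·r·B > C, so B > C/(n·r) = 0.0528/(2·0.125) = 0.2112.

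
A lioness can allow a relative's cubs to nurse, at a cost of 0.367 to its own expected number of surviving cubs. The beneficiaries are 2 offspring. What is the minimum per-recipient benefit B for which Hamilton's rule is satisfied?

0.367

r to an offspring = 1/2 (one parent–offspring link: r = (1/2)^1 = 1/2).
Hamilton's rule with n recipients of equal r: n·r·B > C, so B > C/(n·r) = 0.367/(2·0.5) = 0.367.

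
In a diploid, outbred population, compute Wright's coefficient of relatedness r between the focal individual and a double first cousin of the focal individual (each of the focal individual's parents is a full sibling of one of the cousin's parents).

Each parent–offspring link contributes a factor of 1/2, and independent paths through distinct common ancestors add.
Double first cousins share both grandparent pairs — four paths of length 4: r = 4·(1/2)^4 = 1/4.

0.25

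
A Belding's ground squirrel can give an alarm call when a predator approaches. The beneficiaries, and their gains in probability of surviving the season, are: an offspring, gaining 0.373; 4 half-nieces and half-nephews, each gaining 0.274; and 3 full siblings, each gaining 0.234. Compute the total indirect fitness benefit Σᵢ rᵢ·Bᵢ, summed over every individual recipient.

r to an offspring = 1/2 (one parent–offspring link: r = (1/2)^1 = 1/2).
r to a half-niece or half-nephew = 0.125 (half-aunt/uncle↔niece/nephew: one path of length 3: r = (1/2)^3 = 1/8).
r to a full sibling = 0.5 (full sibs share both parents — two paths of length 2: r = 2·(1/2)^2 = 1/2).
Summing one r·B term per recipient: 1·0.5·0.373 + 4·0.125·0.274 + 3·0.5·0.234 = 0.6745.

0.6745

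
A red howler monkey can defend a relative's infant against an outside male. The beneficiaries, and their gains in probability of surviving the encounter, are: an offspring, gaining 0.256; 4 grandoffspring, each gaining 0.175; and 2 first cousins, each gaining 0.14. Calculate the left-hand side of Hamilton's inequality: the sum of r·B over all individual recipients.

0.338

r to an offspring = 0.5 (one parent–offspring link: r = (1/2)^1 = 1/2).
r to a grandoffspring = 0.25 (two parent–offspring links: r = (1/2)^2 = 1/4).
r to a first cousin = 1/8 (first cousins share one grandparent pair — two paths of length 4: r = 2·(1/2)^4 = 1/8).
Summing one r·B term per recipient: 1·0.5·0.256 + 4·0.25·0.175 + 2·0.125·0.14 = 0.338.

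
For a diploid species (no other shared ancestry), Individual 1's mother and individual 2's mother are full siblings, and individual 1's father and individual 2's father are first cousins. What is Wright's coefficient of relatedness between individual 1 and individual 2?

0.15625

Wright's path rule: contributions from independent ancestry routes add.
Individual 1 and individual 2 are related in two ways: first cousins through their mothers (r = 1/8) and second cousins through their fathers (r = 1/32).
r = 1/8 + 1/32 = 5/32 = 0.15625.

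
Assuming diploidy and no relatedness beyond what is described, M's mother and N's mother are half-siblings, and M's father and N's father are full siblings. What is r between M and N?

Independent pedigree routes through distinct common ancestors add.
M and N are related in two ways: half first cousins through their mothers (r = 1/16) and first cousins through their fathers (r = 1/8).
r = 1/16 + 1/8 = 0.1875.

0.1875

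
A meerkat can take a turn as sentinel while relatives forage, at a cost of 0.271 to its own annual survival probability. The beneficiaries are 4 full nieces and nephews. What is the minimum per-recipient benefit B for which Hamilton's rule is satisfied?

0.271

r to a full niece or nephew = 1/4 (full aunt/uncle↔niece/nephew: two paths of length 3 through the shared grandparent pair: r = 2·(1/2)^3 = 1/4).
Hamilton's rule with n recipients of equal r: n·r·B > C, so B > C/(n·r) = 0.271/(4·0.25) = 0.271.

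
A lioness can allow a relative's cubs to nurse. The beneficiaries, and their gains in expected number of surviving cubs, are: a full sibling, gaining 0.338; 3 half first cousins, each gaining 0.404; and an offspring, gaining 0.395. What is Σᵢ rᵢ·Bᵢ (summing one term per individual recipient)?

0.44225

r to a full sibling = 0.5 (full sibs share both parents — two paths of length 2: r = 2·(1/2)^2 = 1/2).
r to a half first cousin = 0.0625 (half first cousins share one grandparent — one path of length 4: r = (1/2)^4 = 1/16).
r to an offspring = 1/2 (one parent–offspring link: r = (1/2)^1 = 1/2).
Summing one r·B term per recipient: 1·0.5·0.338 + 3·0.0625·0.404 + 1·0.5·0.395 = 0.44225.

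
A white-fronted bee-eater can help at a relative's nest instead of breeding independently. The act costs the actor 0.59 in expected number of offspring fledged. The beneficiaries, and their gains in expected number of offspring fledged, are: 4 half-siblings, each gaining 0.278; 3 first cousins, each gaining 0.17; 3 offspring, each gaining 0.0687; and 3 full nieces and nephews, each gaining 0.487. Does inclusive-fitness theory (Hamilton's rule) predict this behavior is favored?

Yes

Hamilton's rule: the trait is favored when the sum of r·B over every recipient exceeds the actor's cost C.
r to a half-sibling = 1/4 (half-sibs share one parent — one path of length 2: r = (1/2)^2 = 1/4).
r to a first cousin = 0.125 (first cousins share one grandparent pair — two paths of length 4: r = 2·(1/2)^4 = 1/8).
r to an offspring = 0.5 (one parent–offspring link: r = (1/2)^1 = 1/2).
r to a full niece or nephew = 1/4 (full aunt/uncle↔niece/nephew: two paths of length 3 through the shared grandparent pair: r = 2·(1/2)^3 = 1/4).
Summing one r·B term per recipient: 4·0.25·0.278 + 3·0.125·0.17 + 3·0.5·0.0687 + 3·0.25·0.487 = 0.81005.
0.81005 > 0.59: the indirect benefit exceeds the cost.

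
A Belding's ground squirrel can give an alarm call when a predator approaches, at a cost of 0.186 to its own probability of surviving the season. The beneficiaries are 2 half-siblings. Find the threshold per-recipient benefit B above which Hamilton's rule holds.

r to a half-sibling = 1/4 (half-sibs share one parent — one path of length 2: r = (1/2)^2 = 1/4).
Hamilton's rule with n recipients of equal r: n·r·B > C, so B > C/(n·r) = 0.186/(2·0.25) = 0.372.

0.372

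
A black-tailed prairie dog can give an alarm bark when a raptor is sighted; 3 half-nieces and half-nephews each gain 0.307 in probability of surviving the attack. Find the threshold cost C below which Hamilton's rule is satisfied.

0.115125

r to a half-niece or half-nephew = 1/8 (half-aunt/uncle↔niece/nephew: one path of length 3: r = (1/2)^3 = 1/8).
Hamilton's rule: n·r·B > C, so the trait is favored while C < n·r·B = 3·0.125·0.307 = 0.115125.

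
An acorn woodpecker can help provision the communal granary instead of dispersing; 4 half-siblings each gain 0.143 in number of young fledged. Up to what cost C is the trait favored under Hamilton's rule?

r to a half-sibling = 0.25 (half-sibs share one parent — one path of length 2: r = (1/2)^2 = 1/4).
Hamilton's rule: n·r·B > C, so the trait is favored while C < n·r·B = 4·0.25·0.143 = 0.143.

0.143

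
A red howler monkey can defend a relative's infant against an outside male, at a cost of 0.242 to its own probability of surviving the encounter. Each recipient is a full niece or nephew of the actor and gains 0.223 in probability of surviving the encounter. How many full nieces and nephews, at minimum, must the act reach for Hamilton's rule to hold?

5

r to a full niece or nephew = 1/4 (full aunt/uncle↔niece/nephew: two paths of length 3 through the shared grandparent pair: r = 2·(1/2)^3 = 1/4).
Hamilton's rule: n·r·B > C  ⇒  n > C/(r·B) = 0.242/(0.25·0.223) = 4.341.
The smallest integer exceeding 4.341 is 5.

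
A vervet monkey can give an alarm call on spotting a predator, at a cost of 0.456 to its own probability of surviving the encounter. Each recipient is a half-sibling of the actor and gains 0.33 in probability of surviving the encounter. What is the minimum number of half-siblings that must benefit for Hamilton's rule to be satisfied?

r to a half-sibling = 1/4 (half-sibs share one parent — one path of length 2: r = (1/2)^2 = 1/4).
Hamilton's rule: n·r·B > C  ⇒  n > C/(r·B) = 0.456/(0.25·0.33) = 5.527.
The smallest integer exceeding 5.527 is 6.

6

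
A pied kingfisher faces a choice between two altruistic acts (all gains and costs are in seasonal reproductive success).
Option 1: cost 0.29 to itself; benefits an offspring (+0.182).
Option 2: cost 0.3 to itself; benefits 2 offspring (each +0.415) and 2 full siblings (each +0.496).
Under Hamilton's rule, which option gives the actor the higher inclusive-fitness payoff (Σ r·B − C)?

Option 1: r to an offspring = 0.5.
Option 1: Σ r·B − C = (1·0.5·0.182) − 0.29 = -0.199.
Option 2: r to an offspring = 0.5.
Option 2: r to a full sibling = 0.5.
Option 2: Σ r·B − C = (2·0.5·0.415 + 2·0.5·0.496) − 0.3 = 0.611.
Option 2 has the higher net inclusive-fitness payoff.

Option 2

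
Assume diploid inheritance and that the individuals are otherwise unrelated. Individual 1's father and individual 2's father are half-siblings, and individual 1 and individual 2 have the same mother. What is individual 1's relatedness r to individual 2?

Independent pedigree routes through distinct common ancestors add.
Individual 1 and individual 2 are related in two ways: half first cousins through their fathers (r = 1/16) and half-sibs through their shared mother (r = 1/4).
r = 1/16 + 1/4 = 0.3125.

0.3125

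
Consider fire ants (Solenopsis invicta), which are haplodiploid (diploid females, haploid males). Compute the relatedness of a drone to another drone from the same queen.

0.5

Haploid brothers each carry a random half of the queen's diploid genome, so on average they share half: r = 1/2.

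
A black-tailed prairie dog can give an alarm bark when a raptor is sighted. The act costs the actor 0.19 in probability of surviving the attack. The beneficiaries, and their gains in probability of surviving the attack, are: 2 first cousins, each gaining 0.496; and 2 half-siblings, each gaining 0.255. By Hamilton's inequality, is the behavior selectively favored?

Yes

Hamilton's rule: the trait is favored when the sum of r·B over every recipient exceeds the actor's cost C.
r to a first cousin = 0.125 (first cousins share one grandparent pair — two paths of length 4: r = 2·(1/2)^4 = 1/8).
r to a half-sibling = 0.25 (half-sibs share one parent — one path of length 2: r = (1/2)^2 = 1/4).
Summing one r·B term per recipient: 2·0.125·0.496 + 2·0.25·0.255 = 0.2515.
0.2515 > 0.19: the indirect benefit exceeds the cost.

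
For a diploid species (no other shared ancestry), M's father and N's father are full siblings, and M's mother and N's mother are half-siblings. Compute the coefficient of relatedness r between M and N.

0.1875

Relatedness sums over independent paths through distinct common ancestors.
M and N are related in two ways: first cousins through their fathers (r = 1/8) and half first cousins through their mothers (r = 1/16).
r = 1/8 + 1/16 = 0.1875.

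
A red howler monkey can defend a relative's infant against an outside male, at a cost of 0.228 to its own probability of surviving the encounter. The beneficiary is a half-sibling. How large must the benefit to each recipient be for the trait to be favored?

r to a half-sibling = 1/4 (half-sibs share one parent — one path of length 2: r = (1/2)^2 = 1/4).
Hamilton's rule with n recipients of equal r: n·r·B > C, so B > C/(n·r) = 0.228/(1·0.25) = 0.912.

0.912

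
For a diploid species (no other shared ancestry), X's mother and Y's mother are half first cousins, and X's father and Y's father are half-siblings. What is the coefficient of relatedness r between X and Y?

With two independent routes of shared ancestry, r is the sum of the two contributions.
X and Y are related in two ways: half second cousins through their mothers (r = 1/64) and half first cousins through their fathers (r = 1/16).
r = 1/64 + 1/16 = 5/64 = 0.078125.

0.078125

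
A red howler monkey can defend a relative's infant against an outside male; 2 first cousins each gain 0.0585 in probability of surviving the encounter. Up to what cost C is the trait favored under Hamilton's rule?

r to a first cousin = 0.125 (first cousins share one grandparent pair — two paths of length 4: r = 2·(1/2)^4 = 1/8).
Hamilton's rule: n·r·B > C, so the trait is favored while C < n·r·B = 2·0.125·0.0585 = 0.014625.

0.014625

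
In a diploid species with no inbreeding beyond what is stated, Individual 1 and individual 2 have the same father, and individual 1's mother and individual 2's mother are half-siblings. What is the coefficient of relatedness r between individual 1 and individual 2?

Independent pedigree routes through distinct common ancestors add.
Individual 1 and individual 2 are related in two ways: half-sibs through their shared father (r = 1/4) and half first cousins through their mothers (r = 1/16).
r = 1/4 + 1/16 = 5/16 = 0.3125.

0.3125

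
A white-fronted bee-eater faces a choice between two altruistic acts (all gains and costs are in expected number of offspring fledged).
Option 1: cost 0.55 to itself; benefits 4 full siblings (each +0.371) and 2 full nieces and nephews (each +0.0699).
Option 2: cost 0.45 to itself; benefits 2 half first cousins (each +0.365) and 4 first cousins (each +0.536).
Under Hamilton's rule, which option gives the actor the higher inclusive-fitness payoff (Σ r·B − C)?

Option 1

Option 1: r to a full sibling = 0.5.
Option 1: r to a full niece or nephew = 0.25.
Option 1: Σ r·B − C = (4·0.5·0.371 + 2·0.25·0.0699) − 0.55 = 0.22695.
Option 2: r to a half first cousin = 0.0625.
Option 2: r to a first cousin = 0.125.
Option 2: Σ r·B − C = (2·0.0625·0.365 + 4·0.125·0.536) − 0.45 = -0.136375.
Option 1 has the higher net inclusive-fitness payoff.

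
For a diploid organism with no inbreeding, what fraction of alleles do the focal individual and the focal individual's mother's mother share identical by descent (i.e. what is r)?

Each parent–offspring link contributes a factor of 1/2, and independent paths through distinct common ancestors add.
Two parent–offspring links: r = (1/2)^2 = 1/4.

0.25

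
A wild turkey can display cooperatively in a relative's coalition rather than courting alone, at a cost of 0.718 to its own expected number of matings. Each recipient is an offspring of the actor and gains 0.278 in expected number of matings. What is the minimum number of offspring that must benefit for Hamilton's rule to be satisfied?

r to an offspring = 0.5 (one parent–offspring link: r = (1/2)^1 = 1/2).
Hamilton's rule: n·r·B > C  ⇒  n > C/(r·B) = 0.718/(0.5·0.278) = 5.165.
The smallest integer exceeding 5.165 is 6.

6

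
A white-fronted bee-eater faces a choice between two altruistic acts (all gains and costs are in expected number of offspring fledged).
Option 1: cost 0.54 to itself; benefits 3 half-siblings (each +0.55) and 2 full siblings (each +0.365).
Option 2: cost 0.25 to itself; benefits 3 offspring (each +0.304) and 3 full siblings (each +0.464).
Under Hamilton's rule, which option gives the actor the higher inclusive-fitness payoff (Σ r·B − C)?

Option 1: r to a half-sibling = 0.25.
Option 1: r to a full sibling = 0.5.
Option 1: Σ r·B − C = (3·0.25·0.55 + 2·0.5·0.365) − 0.54 = 0.2375.
Option 2: r to an offspring = 0.5.
Option 2: r to a full sibling = 0.5.
Option 2: Σ r·B − C = (3·0.5·0.304 + 3·0.5·0.464) − 0.25 = 0.902.
Option 2 has the higher net inclusive-fitness payoff.

Option 2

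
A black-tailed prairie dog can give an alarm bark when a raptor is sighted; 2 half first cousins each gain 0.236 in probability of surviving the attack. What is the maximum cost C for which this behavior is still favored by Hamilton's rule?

0.0295

r to a half first cousin = 0.0625 (half first cousins share one grandparent — one path of length 4: r = (1/2)^4 = 1/16).
Hamilton's rule: n·r·B > C, so the trait is favored while C < n·r·B = 2·0.0625·0.236 = 0.0295.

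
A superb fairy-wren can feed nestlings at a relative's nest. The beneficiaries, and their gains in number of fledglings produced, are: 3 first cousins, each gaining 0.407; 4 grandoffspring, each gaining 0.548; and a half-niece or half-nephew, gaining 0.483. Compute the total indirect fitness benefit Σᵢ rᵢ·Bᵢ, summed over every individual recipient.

0.761

r to a first cousin = 1/8 (first cousins share one grandparent pair — two paths of length 4: r = 2·(1/2)^4 = 1/8).
r to a grandoffspring = 0.25 (two parent–offspring links: r = (1/2)^2 = 1/4).
r to a half-niece or half-nephew = 1/8 (half-aunt/uncle↔niece/nephew: one path of length 3: r = (1/2)^3 = 1/8).
Summing one r·B term per recipient: 3·0.125·0.407 + 4·0.25·0.548 + 1·0.125·0.483 = 0.761.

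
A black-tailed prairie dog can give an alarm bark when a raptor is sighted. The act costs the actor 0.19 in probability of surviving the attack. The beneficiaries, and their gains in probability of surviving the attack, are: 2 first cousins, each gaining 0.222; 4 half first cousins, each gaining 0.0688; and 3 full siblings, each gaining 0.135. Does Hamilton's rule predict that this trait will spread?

Hamilton's rule: the trait is favored when the sum of r·B over every recipient exceeds the actor's cost C.
r to a first cousin = 0.125 (first cousins share one grandparent pair — two paths of length 4: r = 2·(1/2)^4 = 1/8).
r to a half first cousin = 1/16 (half first cousins share one grandparent — one path of length 4: r = (1/2)^4 = 1/16).
r to a full sibling = 0.5 (full sibs share both parents — two paths of length 2: r = 2·(1/2)^2 = 1/2).
Summing one r·B term per recipient: 2·0.125·0.222 + 4·0.0625·0.0688 + 3·0.5·0.135 = 0.2752.
0.2752 > 0.19: the indirect benefit exceeds the cost.

Yes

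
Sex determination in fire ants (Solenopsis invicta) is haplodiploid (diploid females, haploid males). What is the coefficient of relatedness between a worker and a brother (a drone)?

Her haploid brother carries none of their father's genes and a random half of their mother's genome; that half matches the maternal half of her own genome with probability 1/2: r = 1/2 · 1/2 = 1/4.

0.25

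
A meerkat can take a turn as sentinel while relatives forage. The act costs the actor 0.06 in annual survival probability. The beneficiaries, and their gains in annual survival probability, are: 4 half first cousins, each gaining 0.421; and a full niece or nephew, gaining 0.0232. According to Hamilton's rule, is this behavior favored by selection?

Yes

Hamilton's rule: the trait is favored when the sum of r·B over every recipient exceeds the actor's cost C.
r to a half first cousin = 1/16 (half first cousins share one grandparent — one path of length 4: r = (1/2)^4 = 1/16).
r to a full niece or nephew = 1/4 (full aunt/uncle↔niece/nephew: two paths of length 3 through the shared grandparent pair: r = 2·(1/2)^3 = 1/4).
Summing one r·B term per recipient: 4·0.0625·0.421 + 1·0.25·0.0232 = 0.11105.
0.11105 > 0.06: the indirect benefit exceeds the cost.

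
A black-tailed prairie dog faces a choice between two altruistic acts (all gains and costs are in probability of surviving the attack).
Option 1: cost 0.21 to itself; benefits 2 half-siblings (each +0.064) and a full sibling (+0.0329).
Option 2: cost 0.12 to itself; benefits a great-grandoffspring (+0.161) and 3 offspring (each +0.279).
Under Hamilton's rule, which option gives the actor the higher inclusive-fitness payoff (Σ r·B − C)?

Option 1: r to a half-sibling = 0.25.
Option 1: r to a full sibling = 0.5.
Option 1: Σ r·B − C = (2·0.25·0.064 + 1·0.5·0.0329) − 0.21 = -0.16155.
Option 2: r to a great-grandoffspring = 0.125.
Option 2: r to an offspring = 0.5.
Option 2: Σ r·B − C = (1·0.125·0.161 + 3·0.5·0.279) − 0.12 = 0.318625.
Option 2 has the higher net inclusive-fitness payoff.

Option 2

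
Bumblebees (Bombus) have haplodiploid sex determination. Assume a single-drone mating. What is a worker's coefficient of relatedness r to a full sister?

Haplodiploid full sisters inherit their father's entire haploid genome identically (contributing 1/2) and on average half of their mother's contribution (1/2 · 1/2 = 1/4); r = 1/2 + 1/4 = 3/4.

0.75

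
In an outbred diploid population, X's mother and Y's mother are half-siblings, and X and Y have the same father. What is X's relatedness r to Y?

0.3125

Relatedness sums over independent paths through distinct common ancestors.
X and Y are related in two ways: half first cousins through their mothers (r = 1/16) and half-sibs through their shared father (r = 1/4).
r = 1/16 + 1/4 = 0.3125.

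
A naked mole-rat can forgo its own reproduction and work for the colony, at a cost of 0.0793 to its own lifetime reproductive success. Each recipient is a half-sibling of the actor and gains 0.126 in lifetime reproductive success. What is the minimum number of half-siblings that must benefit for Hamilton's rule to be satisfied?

3

r to a half-sibling = 0.25 (half-sibs share one parent — one path of length 2: r = (1/2)^2 = 1/4).
Hamilton's rule: n·r·B > C  ⇒  n > C/(r·B) = 0.0793/(0.25·0.126) = 2.517.
The smallest integer exceeding 2.517 is 3.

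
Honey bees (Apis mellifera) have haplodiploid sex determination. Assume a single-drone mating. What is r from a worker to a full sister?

Haplodiploid full sisters inherit their father's entire haploid genome identically (contributing 1/2) and on average half of their mother's contribution (1/2 · 1/2 = 1/4); r = 1/2 + 1/4 = 3/4.

0.75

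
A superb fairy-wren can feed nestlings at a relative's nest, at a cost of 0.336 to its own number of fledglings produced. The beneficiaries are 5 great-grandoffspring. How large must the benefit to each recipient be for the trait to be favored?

0.5376

r to a great-grandoffspring = 0.125 (three parent–offspring links: r = (1/2)^3 = 1/8).
Hamilton's rule with n recipients of equal r: n·r·B > C, so B > C/(n·r) = 0.336/(5·0.125) = 0.5376.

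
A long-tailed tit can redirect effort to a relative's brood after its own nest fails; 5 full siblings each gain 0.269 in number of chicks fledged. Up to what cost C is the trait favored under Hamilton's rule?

r to a full sibling = 1/2 (full sibs share both parents — two paths of length 2: r = 2·(1/2)^2 = 1/2).
Hamilton's rule: n·r·B > C, so the trait is favored while C < n·r·B = 5·0.5·0.269 = 0.6725.

0.6725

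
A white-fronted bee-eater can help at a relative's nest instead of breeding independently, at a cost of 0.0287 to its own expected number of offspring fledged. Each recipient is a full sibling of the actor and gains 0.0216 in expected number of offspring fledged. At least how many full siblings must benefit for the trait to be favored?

r to a full sibling = 1/2 (full sibs share both parents — two paths of length 2: r = 2·(1/2)^2 = 1/2).
Hamilton's rule: n·r·B > C  ⇒  n > C/(r·B) = 0.0287/(0.5·0.0216) = 2.657.
The smallest integer exceeding 2.657 is 3.

3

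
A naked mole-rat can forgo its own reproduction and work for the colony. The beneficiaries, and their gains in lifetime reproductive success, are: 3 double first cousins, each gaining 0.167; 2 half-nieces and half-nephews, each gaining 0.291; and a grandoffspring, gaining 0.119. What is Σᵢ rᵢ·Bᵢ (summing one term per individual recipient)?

r to a double first cousin = 0.25 (double first cousins share both grandparent pairs — four paths of length 4: r = 4·(1/2)^4 = 1/4).
r to a half-niece or half-nephew = 1/8 (half-aunt/uncle↔niece/nephew: one path of length 3: r = (1/2)^3 = 1/8).
r to a grandoffspring = 0.25 (two parent–offspring links: r = (1/2)^2 = 1/4).
Summing one r·B term per recipient: 3·0.25·0.167 + 2·0.125·0.291 + 1·0.25·0.119 = 0.22775.

0.22775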